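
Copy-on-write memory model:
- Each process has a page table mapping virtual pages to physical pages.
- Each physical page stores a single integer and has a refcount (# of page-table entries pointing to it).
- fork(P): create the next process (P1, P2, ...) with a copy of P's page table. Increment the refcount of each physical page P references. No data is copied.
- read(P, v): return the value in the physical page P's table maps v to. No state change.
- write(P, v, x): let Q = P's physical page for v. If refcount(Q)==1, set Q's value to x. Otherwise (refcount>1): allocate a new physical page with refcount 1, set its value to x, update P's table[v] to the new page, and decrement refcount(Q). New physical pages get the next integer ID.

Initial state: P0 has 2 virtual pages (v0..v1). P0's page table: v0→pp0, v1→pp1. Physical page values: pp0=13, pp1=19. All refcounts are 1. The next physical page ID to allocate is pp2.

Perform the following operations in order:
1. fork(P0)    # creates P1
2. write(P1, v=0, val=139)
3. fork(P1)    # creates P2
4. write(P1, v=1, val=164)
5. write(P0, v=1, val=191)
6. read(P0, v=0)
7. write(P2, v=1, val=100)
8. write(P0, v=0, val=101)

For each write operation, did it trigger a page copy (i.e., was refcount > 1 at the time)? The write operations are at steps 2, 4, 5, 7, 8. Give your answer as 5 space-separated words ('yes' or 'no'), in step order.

Op 1: fork(P0) -> P1. 2 ppages; refcounts: pp0:2 pp1:2
Op 2: write(P1, v0, 139). refcount(pp0)=2>1 -> COPY to pp2. 3 ppages; refcounts: pp0:1 pp1:2 pp2:1
Op 3: fork(P1) -> P2. 3 ppages; refcounts: pp0:1 pp1:3 pp2:2
Op 4: write(P1, v1, 164). refcount(pp1)=3>1 -> COPY to pp3. 4 ppages; refcounts: pp0:1 pp1:2 pp2:2 pp3:1
Op 5: write(P0, v1, 191). refcount(pp1)=2>1 -> COPY to pp4. 5 ppages; refcounts: pp0:1 pp1:1 pp2:2 pp3:1 pp4:1
Op 6: read(P0, v0) -> 13. No state change.
Op 7: write(P2, v1, 100). refcount(pp1)=1 -> write in place. 5 ppages; refcounts: pp0:1 pp1:1 pp2:2 pp3:1 pp4:1
Op 8: write(P0, v0, 101). refcount(pp0)=1 -> write in place. 5 ppages; refcounts: pp0:1 pp1:1 pp2:2 pp3:1 pp4:1

yes yes yes no no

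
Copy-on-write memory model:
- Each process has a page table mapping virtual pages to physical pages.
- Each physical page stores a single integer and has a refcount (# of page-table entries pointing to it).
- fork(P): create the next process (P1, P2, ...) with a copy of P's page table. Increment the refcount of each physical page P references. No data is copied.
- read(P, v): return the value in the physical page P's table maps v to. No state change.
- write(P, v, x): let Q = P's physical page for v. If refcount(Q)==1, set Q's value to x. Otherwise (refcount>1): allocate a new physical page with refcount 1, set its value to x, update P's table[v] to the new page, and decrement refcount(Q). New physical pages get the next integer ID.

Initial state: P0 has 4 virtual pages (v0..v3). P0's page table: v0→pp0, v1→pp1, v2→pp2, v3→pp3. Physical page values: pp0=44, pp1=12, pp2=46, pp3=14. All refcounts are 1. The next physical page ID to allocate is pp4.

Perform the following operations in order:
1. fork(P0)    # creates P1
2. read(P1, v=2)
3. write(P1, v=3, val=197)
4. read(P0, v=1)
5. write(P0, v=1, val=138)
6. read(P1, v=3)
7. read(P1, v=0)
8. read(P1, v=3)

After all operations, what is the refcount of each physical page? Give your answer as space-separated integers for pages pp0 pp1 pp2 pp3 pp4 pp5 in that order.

Op 1: fork(P0) -> P1. 4 ppages; refcounts: pp0:2 pp1:2 pp2:2 pp3:2
Op 2: read(P1, v2) -> 46. No state change.
Op 3: write(P1, v3, 197). refcount(pp3)=2>1 -> COPY to pp4. 5 ppages; refcounts: pp0:2 pp1:2 pp2:2 pp3:1 pp4:1
Op 4: read(P0, v1) -> 12. No state change.
Op 5: write(P0, v1, 138). refcount(pp1)=2>1 -> COPY to pp5. 6 ppages; refcounts: pp0:2 pp1:1 pp2:2 pp3:1 pp4:1 pp5:1
Op 6: read(P1, v3) -> 197. No state change.
Op 7: read(P1, v0) -> 44. No state change.
Op 8: read(P1, v3) -> 197. No state change.

Answer: 2 1 2 1 1 1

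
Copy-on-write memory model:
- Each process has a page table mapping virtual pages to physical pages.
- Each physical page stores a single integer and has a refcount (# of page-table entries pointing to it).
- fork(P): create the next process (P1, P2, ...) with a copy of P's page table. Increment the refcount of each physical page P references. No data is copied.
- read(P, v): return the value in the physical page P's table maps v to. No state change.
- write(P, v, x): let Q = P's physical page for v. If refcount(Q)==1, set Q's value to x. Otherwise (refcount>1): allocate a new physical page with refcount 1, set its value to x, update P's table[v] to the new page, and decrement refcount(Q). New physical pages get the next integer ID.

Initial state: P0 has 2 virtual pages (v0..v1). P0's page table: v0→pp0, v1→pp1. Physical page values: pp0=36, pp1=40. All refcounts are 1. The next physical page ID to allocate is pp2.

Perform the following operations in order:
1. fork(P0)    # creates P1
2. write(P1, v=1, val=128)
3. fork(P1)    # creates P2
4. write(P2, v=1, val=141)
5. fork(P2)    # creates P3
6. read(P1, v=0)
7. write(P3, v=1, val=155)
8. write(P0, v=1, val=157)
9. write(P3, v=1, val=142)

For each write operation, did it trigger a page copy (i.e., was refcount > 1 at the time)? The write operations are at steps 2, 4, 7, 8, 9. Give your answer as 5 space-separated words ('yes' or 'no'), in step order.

Op 1: fork(P0) -> P1. 2 ppages; refcounts: pp0:2 pp1:2
Op 2: write(P1, v1, 128). refcount(pp1)=2>1 -> COPY to pp2. 3 ppages; refcounts: pp0:2 pp1:1 pp2:1
Op 3: fork(P1) -> P2. 3 ppages; refcounts: pp0:3 pp1:1 pp2:2
Op 4: write(P2, v1, 141). refcount(pp2)=2>1 -> COPY to pp3. 4 ppages; refcounts: pp0:3 pp1:1 pp2:1 pp3:1
Op 5: fork(P2) -> P3. 4 ppages; refcounts: pp0:4 pp1:1 pp2:1 pp3:2
Op 6: read(P1, v0) -> 36. No state change.
Op 7: write(P3, v1, 155). refcount(pp3)=2>1 -> COPY to pp4. 5 ppages; refcounts: pp0:4 pp1:1 pp2:1 pp3:1 pp4:1
Op 8: write(P0, v1, 157). refcount(pp1)=1 -> write in place. 5 ppages; refcounts: pp0:4 pp1:1 pp2:1 pp3:1 pp4:1
Op 9: write(P3, v1, 142). refcount(pp4)=1 -> write in place. 5 ppages; refcounts: pp0:4 pp1:1 pp2:1 pp3:1 pp4:1

yes yes yes no no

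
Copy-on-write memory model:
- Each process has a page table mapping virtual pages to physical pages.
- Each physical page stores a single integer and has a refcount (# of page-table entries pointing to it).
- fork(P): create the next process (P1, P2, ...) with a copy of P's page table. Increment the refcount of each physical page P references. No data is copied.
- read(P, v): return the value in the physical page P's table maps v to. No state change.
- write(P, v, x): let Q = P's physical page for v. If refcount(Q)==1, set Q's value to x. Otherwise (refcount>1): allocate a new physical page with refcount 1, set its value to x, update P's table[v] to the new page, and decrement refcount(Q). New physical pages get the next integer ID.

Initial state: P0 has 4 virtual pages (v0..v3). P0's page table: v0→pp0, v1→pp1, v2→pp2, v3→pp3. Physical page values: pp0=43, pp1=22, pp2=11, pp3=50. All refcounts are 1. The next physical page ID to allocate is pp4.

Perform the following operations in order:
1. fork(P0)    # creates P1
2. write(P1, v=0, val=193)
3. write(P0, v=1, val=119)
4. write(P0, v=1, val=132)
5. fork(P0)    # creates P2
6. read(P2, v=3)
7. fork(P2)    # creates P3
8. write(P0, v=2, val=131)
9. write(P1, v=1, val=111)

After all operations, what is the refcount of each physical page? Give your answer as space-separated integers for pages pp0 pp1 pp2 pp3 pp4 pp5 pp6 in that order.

Op 1: fork(P0) -> P1. 4 ppages; refcounts: pp0:2 pp1:2 pp2:2 pp3:2
Op 2: write(P1, v0, 193). refcount(pp0)=2>1 -> COPY to pp4. 5 ppages; refcounts: pp0:1 pp1:2 pp2:2 pp3:2 pp4:1
Op 3: write(P0, v1, 119). refcount(pp1)=2>1 -> COPY to pp5. 6 ppages; refcounts: pp0:1 pp1:1 pp2:2 pp3:2 pp4:1 pp5:1
Op 4: write(P0, v1, 132). refcount(pp5)=1 -> write in place. 6 ppages; refcounts: pp0:1 pp1:1 pp2:2 pp3:2 pp4:1 pp5:1
Op 5: fork(P0) -> P2. 6 ppages; refcounts: pp0:2 pp1:1 pp2:3 pp3:3 pp4:1 pp5:2
Op 6: read(P2, v3) -> 50. No state change.
Op 7: fork(P2) -> P3. 6 ppages; refcounts: pp0:3 pp1:1 pp2:4 pp3:4 pp4:1 pp5:3
Op 8: write(P0, v2, 131). refcount(pp2)=4>1 -> COPY to pp6. 7 ppages; refcounts: pp0:3 pp1:1 pp2:3 pp3:4 pp4:1 pp5:3 pp6:1
Op 9: write(P1, v1, 111). refcount(pp1)=1 -> write in place. 7 ppages; refcounts: pp0:3 pp1:1 pp2:3 pp3:4 pp4:1 pp5:3 pp6:1

Answer: 3 1 3 4 1 3 1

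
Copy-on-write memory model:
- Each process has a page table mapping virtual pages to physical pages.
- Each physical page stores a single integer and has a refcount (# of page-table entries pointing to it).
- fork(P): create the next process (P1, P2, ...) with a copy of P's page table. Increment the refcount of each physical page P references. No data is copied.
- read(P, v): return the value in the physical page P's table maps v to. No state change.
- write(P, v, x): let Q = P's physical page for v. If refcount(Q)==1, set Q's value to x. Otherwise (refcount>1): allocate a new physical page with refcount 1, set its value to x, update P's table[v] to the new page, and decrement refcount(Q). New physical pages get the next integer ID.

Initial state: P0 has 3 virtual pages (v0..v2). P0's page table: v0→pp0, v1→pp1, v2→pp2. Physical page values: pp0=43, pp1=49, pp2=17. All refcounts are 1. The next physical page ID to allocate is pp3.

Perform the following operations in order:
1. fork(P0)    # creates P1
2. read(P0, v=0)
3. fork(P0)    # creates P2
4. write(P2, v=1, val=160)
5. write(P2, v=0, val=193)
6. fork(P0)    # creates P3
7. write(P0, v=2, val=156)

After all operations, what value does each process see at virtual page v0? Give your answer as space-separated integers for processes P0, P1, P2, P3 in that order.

Op 1: fork(P0) -> P1. 3 ppages; refcounts: pp0:2 pp1:2 pp2:2
Op 2: read(P0, v0) -> 43. No state change.
Op 3: fork(P0) -> P2. 3 ppages; refcounts: pp0:3 pp1:3 pp2:3
Op 4: write(P2, v1, 160). refcount(pp1)=3>1 -> COPY to pp3. 4 ppages; refcounts: pp0:3 pp1:2 pp2:3 pp3:1
Op 5: write(P2, v0, 193). refcount(pp0)=3>1 -> COPY to pp4. 5 ppages; refcounts: pp0:2 pp1:2 pp2:3 pp3:1 pp4:1
Op 6: fork(P0) -> P3. 5 ppages; refcounts: pp0:3 pp1:3 pp2:4 pp3:1 pp4:1
Op 7: write(P0, v2, 156). refcount(pp2)=4>1 -> COPY to pp5. 6 ppages; refcounts: pp0:3 pp1:3 pp2:3 pp3:1 pp4:1 pp5:1
P0: v0 -> pp0 = 43
P1: v0 -> pp0 = 43
P2: v0 -> pp4 = 193
P3: v0 -> pp0 = 43

Answer: 43 43 193 43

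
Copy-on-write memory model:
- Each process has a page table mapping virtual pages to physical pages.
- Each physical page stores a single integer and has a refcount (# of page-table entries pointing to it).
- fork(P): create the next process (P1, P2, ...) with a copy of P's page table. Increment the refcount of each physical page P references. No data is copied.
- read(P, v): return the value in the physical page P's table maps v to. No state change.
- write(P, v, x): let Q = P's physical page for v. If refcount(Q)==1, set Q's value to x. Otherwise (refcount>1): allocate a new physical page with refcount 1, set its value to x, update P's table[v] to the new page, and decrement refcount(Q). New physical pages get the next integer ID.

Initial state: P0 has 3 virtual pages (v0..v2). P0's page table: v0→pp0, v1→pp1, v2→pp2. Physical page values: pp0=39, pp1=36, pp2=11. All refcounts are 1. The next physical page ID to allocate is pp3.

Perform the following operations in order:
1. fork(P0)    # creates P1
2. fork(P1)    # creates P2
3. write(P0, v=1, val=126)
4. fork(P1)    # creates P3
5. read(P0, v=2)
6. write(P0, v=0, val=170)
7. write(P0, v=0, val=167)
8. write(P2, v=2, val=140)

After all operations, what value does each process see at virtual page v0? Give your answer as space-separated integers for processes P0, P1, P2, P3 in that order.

Op 1: fork(P0) -> P1. 3 ppages; refcounts: pp0:2 pp1:2 pp2:2
Op 2: fork(P1) -> P2. 3 ppages; refcounts: pp0:3 pp1:3 pp2:3
Op 3: write(P0, v1, 126). refcount(pp1)=3>1 -> COPY to pp3. 4 ppages; refcounts: pp0:3 pp1:2 pp2:3 pp3:1
Op 4: fork(P1) -> P3. 4 ppages; refcounts: pp0:4 pp1:3 pp2:4 pp3:1
Op 5: read(P0, v2) -> 11. No state change.
Op 6: write(P0, v0, 170). refcount(pp0)=4>1 -> COPY to pp4. 5 ppages; refcounts: pp0:3 pp1:3 pp2:4 pp3:1 pp4:1
Op 7: write(P0, v0, 167). refcount(pp4)=1 -> write in place. 5 ppages; refcounts: pp0:3 pp1:3 pp2:4 pp3:1 pp4:1
Op 8: write(P2, v2, 140). refcount(pp2)=4>1 -> COPY to pp5. 6 ppages; refcounts: pp0:3 pp1:3 pp2:3 pp3:1 pp4:1 pp5:1
P0: v0 -> pp4 = 167
P1: v0 -> pp0 = 39
P2: v0 -> pp0 = 39
P3: v0 -> pp0 = 39

Answer: 167 39 39 39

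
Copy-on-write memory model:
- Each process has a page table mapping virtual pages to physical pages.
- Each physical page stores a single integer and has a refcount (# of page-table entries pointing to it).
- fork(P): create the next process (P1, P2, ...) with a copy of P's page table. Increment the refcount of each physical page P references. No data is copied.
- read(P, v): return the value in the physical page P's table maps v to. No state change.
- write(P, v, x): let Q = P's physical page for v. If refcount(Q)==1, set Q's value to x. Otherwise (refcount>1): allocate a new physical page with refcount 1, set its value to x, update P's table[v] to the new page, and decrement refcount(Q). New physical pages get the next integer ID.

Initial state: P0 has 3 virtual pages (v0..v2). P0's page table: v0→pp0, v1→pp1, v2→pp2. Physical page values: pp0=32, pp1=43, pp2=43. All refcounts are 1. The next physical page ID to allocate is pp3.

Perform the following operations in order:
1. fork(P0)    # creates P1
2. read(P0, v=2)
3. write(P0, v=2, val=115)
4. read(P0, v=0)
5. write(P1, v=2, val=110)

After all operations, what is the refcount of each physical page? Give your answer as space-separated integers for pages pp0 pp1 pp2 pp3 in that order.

Answer: 2 2 1 1

Derivation:
Op 1: fork(P0) -> P1. 3 ppages; refcounts: pp0:2 pp1:2 pp2:2
Op 2: read(P0, v2) -> 43. No state change.
Op 3: write(P0, v2, 115). refcount(pp2)=2>1 -> COPY to pp3. 4 ppages; refcounts: pp0:2 pp1:2 pp2:1 pp3:1
Op 4: read(P0, v0) -> 32. No state change.
Op 5: write(P1, v2, 110). refcount(pp2)=1 -> write in place. 4 ppages; refcounts: pp0:2 pp1:2 pp2:1 pp3:1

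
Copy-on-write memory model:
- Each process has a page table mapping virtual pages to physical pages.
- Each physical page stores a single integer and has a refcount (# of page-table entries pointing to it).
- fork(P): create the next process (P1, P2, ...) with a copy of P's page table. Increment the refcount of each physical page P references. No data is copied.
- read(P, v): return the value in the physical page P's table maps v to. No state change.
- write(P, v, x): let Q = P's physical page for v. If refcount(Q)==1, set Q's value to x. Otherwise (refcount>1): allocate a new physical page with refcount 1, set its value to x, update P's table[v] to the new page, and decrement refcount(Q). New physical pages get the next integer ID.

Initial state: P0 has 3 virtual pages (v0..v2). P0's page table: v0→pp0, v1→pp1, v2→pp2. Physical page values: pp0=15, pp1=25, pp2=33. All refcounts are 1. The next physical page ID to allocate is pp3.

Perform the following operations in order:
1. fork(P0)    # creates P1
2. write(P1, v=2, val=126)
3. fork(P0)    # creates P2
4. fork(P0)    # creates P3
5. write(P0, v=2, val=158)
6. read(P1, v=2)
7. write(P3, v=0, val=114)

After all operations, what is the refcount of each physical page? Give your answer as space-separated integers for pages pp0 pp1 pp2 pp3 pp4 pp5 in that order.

Op 1: fork(P0) -> P1. 3 ppages; refcounts: pp0:2 pp1:2 pp2:2
Op 2: write(P1, v2, 126). refcount(pp2)=2>1 -> COPY to pp3. 4 ppages; refcounts: pp0:2 pp1:2 pp2:1 pp3:1
Op 3: fork(P0) -> P2. 4 ppages; refcounts: pp0:3 pp1:3 pp2:2 pp3:1
Op 4: fork(P0) -> P3. 4 ppages; refcounts: pp0:4 pp1:4 pp2:3 pp3:1
Op 5: write(P0, v2, 158). refcount(pp2)=3>1 -> COPY to pp4. 5 ppages; refcounts: pp0:4 pp1:4 pp2:2 pp3:1 pp4:1
Op 6: read(P1, v2) -> 126. No state change.
Op 7: write(P3, v0, 114). refcount(pp0)=4>1 -> COPY to pp5. 6 ppages; refcounts: pp0:3 pp1:4 pp2:2 pp3:1 pp4:1 pp5:1

Answer: 3 4 2 1 1 1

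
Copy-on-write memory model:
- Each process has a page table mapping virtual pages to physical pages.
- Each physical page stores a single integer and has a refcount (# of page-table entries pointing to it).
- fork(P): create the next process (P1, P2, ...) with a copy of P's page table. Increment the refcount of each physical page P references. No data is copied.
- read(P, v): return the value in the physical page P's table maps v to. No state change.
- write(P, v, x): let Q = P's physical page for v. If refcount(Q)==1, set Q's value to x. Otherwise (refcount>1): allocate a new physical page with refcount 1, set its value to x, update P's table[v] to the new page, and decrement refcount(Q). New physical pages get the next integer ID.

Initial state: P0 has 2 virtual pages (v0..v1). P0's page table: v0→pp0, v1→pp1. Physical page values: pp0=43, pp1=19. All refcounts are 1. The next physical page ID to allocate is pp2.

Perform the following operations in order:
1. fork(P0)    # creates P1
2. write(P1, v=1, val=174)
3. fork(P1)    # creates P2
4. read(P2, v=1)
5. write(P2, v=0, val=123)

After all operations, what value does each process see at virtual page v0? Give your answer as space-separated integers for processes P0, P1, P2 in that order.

Op 1: fork(P0) -> P1. 2 ppages; refcounts: pp0:2 pp1:2
Op 2: write(P1, v1, 174). refcount(pp1)=2>1 -> COPY to pp2. 3 ppages; refcounts: pp0:2 pp1:1 pp2:1
Op 3: fork(P1) -> P2. 3 ppages; refcounts: pp0:3 pp1:1 pp2:2
Op 4: read(P2, v1) -> 174. No state change.
Op 5: write(P2, v0, 123). refcount(pp0)=3>1 -> COPY to pp3. 4 ppages; refcounts: pp0:2 pp1:1 pp2:2 pp3:1
P0: v0 -> pp0 = 43
P1: v0 -> pp0 = 43
P2: v0 -> pp3 = 123

Answer: 43 43 123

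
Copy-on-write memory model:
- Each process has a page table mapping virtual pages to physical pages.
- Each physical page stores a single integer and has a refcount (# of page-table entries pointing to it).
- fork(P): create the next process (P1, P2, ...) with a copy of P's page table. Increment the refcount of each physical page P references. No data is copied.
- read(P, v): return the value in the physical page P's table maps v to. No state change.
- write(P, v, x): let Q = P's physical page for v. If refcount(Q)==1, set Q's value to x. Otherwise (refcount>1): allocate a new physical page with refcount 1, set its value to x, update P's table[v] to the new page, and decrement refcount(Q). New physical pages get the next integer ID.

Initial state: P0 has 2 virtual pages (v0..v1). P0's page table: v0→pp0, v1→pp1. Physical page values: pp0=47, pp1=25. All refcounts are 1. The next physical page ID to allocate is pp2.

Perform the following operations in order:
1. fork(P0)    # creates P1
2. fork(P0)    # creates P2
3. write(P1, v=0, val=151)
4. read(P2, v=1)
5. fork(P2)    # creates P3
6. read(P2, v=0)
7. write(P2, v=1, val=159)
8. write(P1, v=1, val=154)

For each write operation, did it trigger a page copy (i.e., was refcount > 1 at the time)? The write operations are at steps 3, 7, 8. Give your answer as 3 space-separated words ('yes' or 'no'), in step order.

Op 1: fork(P0) -> P1. 2 ppages; refcounts: pp0:2 pp1:2
Op 2: fork(P0) -> P2. 2 ppages; refcounts: pp0:3 pp1:3
Op 3: write(P1, v0, 151). refcount(pp0)=3>1 -> COPY to pp2. 3 ppages; refcounts: pp0:2 pp1:3 pp2:1
Op 4: read(P2, v1) -> 25. No state change.
Op 5: fork(P2) -> P3. 3 ppages; refcounts: pp0:3 pp1:4 pp2:1
Op 6: read(P2, v0) -> 47. No state change.
Op 7: write(P2, v1, 159). refcount(pp1)=4>1 -> COPY to pp3. 4 ppages; refcounts: pp0:3 pp1:3 pp2:1 pp3:1
Op 8: write(P1, v1, 154). refcount(pp1)=3>1 -> COPY to pp4. 5 ppages; refcounts: pp0:3 pp1:2 pp2:1 pp3:1 pp4:1

yes yes yes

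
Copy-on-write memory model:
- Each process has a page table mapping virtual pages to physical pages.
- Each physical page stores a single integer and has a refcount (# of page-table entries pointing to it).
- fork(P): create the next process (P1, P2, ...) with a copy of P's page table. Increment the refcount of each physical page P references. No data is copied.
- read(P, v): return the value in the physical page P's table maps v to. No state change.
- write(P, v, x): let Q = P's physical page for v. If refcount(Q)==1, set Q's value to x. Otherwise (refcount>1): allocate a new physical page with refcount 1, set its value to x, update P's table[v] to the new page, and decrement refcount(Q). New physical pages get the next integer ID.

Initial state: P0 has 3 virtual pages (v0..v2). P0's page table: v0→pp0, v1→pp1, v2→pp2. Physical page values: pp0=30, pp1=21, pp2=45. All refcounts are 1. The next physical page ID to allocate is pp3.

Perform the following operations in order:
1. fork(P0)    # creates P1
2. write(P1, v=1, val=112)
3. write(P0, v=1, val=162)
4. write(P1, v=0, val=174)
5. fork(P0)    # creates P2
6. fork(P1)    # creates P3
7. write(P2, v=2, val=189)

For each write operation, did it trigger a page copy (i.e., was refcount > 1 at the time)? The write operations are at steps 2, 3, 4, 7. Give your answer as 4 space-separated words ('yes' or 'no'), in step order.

Op 1: fork(P0) -> P1. 3 ppages; refcounts: pp0:2 pp1:2 pp2:2
Op 2: write(P1, v1, 112). refcount(pp1)=2>1 -> COPY to pp3. 4 ppages; refcounts: pp0:2 pp1:1 pp2:2 pp3:1
Op 3: write(P0, v1, 162). refcount(pp1)=1 -> write in place. 4 ppages; refcounts: pp0:2 pp1:1 pp2:2 pp3:1
Op 4: write(P1, v0, 174). refcount(pp0)=2>1 -> COPY to pp4. 5 ppages; refcounts: pp0:1 pp1:1 pp2:2 pp3:1 pp4:1
Op 5: fork(P0) -> P2. 5 ppages; refcounts: pp0:2 pp1:2 pp2:3 pp3:1 pp4:1
Op 6: fork(P1) -> P3. 5 ppages; refcounts: pp0:2 pp1:2 pp2:4 pp3:2 pp4:2
Op 7: write(P2, v2, 189). refcount(pp2)=4>1 -> COPY to pp5. 6 ppages; refcounts: pp0:2 pp1:2 pp2:3 pp3:2 pp4:2 pp5:1

yes no yes yes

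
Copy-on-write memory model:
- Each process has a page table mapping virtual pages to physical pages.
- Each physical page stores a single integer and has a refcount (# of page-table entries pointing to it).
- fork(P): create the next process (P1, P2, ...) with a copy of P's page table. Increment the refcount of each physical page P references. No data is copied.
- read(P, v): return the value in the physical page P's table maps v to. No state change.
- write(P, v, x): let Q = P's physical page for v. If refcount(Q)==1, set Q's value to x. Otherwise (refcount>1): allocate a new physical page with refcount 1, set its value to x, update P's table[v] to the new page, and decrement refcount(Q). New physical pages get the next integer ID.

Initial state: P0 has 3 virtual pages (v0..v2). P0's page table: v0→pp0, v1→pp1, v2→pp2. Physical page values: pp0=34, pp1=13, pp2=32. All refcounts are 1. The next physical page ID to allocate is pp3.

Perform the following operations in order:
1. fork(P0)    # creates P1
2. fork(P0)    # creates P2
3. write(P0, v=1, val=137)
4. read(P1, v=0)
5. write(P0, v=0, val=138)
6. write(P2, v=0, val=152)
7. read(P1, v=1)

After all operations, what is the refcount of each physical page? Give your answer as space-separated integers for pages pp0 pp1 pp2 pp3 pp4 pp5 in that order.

Op 1: fork(P0) -> P1. 3 ppages; refcounts: pp0:2 pp1:2 pp2:2
Op 2: fork(P0) -> P2. 3 ppages; refcounts: pp0:3 pp1:3 pp2:3
Op 3: write(P0, v1, 137). refcount(pp1)=3>1 -> COPY to pp3. 4 ppages; refcounts: pp0:3 pp1:2 pp2:3 pp3:1
Op 4: read(P1, v0) -> 34. No state change.
Op 5: write(P0, v0, 138). refcount(pp0)=3>1 -> COPY to pp4. 5 ppages; refcounts: pp0:2 pp1:2 pp2:3 pp3:1 pp4:1
Op 6: write(P2, v0, 152). refcount(pp0)=2>1 -> COPY to pp5. 6 ppages; refcounts: pp0:1 pp1:2 pp2:3 pp3:1 pp4:1 pp5:1
Op 7: read(P1, v1) -> 13. No state change.

Answer: 1 2 3 1 1 1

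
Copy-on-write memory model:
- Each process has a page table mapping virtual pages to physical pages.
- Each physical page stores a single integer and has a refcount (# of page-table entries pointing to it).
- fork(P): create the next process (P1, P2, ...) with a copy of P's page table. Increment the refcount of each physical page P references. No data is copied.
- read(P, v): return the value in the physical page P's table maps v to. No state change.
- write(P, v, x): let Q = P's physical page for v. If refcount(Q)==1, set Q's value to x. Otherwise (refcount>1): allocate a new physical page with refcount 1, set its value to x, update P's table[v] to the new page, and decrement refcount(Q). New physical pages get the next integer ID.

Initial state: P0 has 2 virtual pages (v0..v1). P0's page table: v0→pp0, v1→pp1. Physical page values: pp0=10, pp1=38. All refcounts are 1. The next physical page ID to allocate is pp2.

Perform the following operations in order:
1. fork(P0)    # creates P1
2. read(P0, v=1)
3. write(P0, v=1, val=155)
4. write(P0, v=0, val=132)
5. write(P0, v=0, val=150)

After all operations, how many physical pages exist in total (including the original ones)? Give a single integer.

Op 1: fork(P0) -> P1. 2 ppages; refcounts: pp0:2 pp1:2
Op 2: read(P0, v1) -> 38. No state change.
Op 3: write(P0, v1, 155). refcount(pp1)=2>1 -> COPY to pp2. 3 ppages; refcounts: pp0:2 pp1:1 pp2:1
Op 4: write(P0, v0, 132). refcount(pp0)=2>1 -> COPY to pp3. 4 ppages; refcounts: pp0:1 pp1:1 pp2:1 pp3:1
Op 5: write(P0, v0, 150). refcount(pp3)=1 -> write in place. 4 ppages; refcounts: pp0:1 pp1:1 pp2:1 pp3:1

Answer: 4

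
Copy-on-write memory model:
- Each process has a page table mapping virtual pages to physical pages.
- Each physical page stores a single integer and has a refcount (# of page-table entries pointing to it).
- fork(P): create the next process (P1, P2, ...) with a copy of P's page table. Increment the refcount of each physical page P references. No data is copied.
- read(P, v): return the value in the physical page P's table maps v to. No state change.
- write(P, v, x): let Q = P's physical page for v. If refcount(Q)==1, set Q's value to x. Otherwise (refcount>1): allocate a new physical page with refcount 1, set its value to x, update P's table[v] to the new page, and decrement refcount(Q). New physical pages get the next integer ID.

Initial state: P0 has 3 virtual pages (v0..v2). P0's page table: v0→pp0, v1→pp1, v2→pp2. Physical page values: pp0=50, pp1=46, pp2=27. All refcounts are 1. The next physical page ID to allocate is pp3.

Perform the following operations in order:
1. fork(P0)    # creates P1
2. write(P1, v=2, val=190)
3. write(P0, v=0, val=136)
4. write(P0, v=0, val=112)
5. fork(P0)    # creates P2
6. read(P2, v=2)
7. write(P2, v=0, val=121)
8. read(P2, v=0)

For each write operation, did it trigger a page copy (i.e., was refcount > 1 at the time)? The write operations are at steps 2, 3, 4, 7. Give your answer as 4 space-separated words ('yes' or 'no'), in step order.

Op 1: fork(P0) -> P1. 3 ppages; refcounts: pp0:2 pp1:2 pp2:2
Op 2: write(P1, v2, 190). refcount(pp2)=2>1 -> COPY to pp3. 4 ppages; refcounts: pp0:2 pp1:2 pp2:1 pp3:1
Op 3: write(P0, v0, 136). refcount(pp0)=2>1 -> COPY to pp4. 5 ppages; refcounts: pp0:1 pp1:2 pp2:1 pp3:1 pp4:1
Op 4: write(P0, v0, 112). refcount(pp4)=1 -> write in place. 5 ppages; refcounts: pp0:1 pp1:2 pp2:1 pp3:1 pp4:1
Op 5: fork(P0) -> P2. 5 ppages; refcounts: pp0:1 pp1:3 pp2:2 pp3:1 pp4:2
Op 6: read(P2, v2) -> 27. No state change.
Op 7: write(P2, v0, 121). refcount(pp4)=2>1 -> COPY to pp5. 6 ppages; refcounts: pp0:1 pp1:3 pp2:2 pp3:1 pp4:1 pp5:1
Op 8: read(P2, v0) -> 121. No state change.

yes yes no yes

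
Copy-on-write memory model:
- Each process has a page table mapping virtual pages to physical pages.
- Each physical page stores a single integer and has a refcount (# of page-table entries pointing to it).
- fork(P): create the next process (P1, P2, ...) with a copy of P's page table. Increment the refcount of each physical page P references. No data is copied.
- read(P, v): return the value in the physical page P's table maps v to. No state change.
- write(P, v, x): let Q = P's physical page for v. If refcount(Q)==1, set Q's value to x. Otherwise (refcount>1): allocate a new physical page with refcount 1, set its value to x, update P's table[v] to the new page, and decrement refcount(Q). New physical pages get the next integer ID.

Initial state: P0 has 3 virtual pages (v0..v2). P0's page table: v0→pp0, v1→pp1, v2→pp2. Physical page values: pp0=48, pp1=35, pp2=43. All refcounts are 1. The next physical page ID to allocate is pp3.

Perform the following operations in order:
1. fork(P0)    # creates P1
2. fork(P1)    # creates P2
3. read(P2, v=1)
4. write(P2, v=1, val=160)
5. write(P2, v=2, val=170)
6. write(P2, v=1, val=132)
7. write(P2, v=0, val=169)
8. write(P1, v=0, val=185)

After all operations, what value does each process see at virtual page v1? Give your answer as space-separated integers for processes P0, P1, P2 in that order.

Op 1: fork(P0) -> P1. 3 ppages; refcounts: pp0:2 pp1:2 pp2:2
Op 2: fork(P1) -> P2. 3 ppages; refcounts: pp0:3 pp1:3 pp2:3
Op 3: read(P2, v1) -> 35. No state change.
Op 4: write(P2, v1, 160). refcount(pp1)=3>1 -> COPY to pp3. 4 ppages; refcounts: pp0:3 pp1:2 pp2:3 pp3:1
Op 5: write(P2, v2, 170). refcount(pp2)=3>1 -> COPY to pp4. 5 ppages; refcounts: pp0:3 pp1:2 pp2:2 pp3:1 pp4:1
Op 6: write(P2, v1, 132). refcount(pp3)=1 -> write in place. 5 ppages; refcounts: pp0:3 pp1:2 pp2:2 pp3:1 pp4:1
Op 7: write(P2, v0, 169). refcount(pp0)=3>1 -> COPY to pp5. 6 ppages; refcounts: pp0:2 pp1:2 pp2:2 pp3:1 pp4:1 pp5:1
Op 8: write(P1, v0, 185). refcount(pp0)=2>1 -> COPY to pp6. 7 ppages; refcounts: pp0:1 pp1:2 pp2:2 pp3:1 pp4:1 pp5:1 pp6:1
P0: v1 -> pp1 = 35
P1: v1 -> pp1 = 35
P2: v1 -> pp3 = 132

Answer: 35 35 132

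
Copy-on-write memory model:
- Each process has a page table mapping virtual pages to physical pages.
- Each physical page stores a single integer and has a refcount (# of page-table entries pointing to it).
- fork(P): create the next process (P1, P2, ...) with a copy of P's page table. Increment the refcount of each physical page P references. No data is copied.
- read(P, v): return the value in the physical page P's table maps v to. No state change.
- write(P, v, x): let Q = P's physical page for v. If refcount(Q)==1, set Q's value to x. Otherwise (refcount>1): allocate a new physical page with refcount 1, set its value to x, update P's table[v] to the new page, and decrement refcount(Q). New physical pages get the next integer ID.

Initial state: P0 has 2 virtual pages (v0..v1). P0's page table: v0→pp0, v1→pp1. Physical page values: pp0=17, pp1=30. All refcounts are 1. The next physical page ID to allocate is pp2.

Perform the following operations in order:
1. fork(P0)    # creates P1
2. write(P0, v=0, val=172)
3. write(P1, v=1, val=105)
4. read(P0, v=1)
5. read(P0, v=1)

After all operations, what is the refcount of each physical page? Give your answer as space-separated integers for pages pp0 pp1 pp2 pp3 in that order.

Answer: 1 1 1 1

Derivation:
Op 1: fork(P0) -> P1. 2 ppages; refcounts: pp0:2 pp1:2
Op 2: write(P0, v0, 172). refcount(pp0)=2>1 -> COPY to pp2. 3 ppages; refcounts: pp0:1 pp1:2 pp2:1
Op 3: write(P1, v1, 105). refcount(pp1)=2>1 -> COPY to pp3. 4 ppages; refcounts: pp0:1 pp1:1 pp2:1 pp3:1
Op 4: read(P0, v1) -> 30. No state change.
Op 5: read(P0, v1) -> 30. No state change.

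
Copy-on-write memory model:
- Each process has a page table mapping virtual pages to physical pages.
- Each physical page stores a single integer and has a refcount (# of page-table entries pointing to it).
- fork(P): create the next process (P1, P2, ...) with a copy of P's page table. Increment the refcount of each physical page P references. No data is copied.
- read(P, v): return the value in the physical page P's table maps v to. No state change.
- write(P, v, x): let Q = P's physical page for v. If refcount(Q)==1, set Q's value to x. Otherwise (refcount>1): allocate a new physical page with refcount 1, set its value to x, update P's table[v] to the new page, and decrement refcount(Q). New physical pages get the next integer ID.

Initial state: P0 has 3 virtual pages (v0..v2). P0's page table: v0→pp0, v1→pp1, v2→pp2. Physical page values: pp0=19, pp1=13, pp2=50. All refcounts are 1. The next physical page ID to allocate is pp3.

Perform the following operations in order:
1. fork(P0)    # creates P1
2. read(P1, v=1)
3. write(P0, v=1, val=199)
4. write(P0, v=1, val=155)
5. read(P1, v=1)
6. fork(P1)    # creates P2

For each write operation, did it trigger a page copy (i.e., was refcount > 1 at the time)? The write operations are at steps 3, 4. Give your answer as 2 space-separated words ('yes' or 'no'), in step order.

Op 1: fork(P0) -> P1. 3 ppages; refcounts: pp0:2 pp1:2 pp2:2
Op 2: read(P1, v1) -> 13. No state change.
Op 3: write(P0, v1, 199). refcount(pp1)=2>1 -> COPY to pp3. 4 ppages; refcounts: pp0:2 pp1:1 pp2:2 pp3:1
Op 4: write(P0, v1, 155). refcount(pp3)=1 -> write in place. 4 ppages; refcounts: pp0:2 pp1:1 pp2:2 pp3:1
Op 5: read(P1, v1) -> 13. No state change.
Op 6: fork(P1) -> P2. 4 ppages; refcounts: pp0:3 pp1:2 pp2:3 pp3:1

yes no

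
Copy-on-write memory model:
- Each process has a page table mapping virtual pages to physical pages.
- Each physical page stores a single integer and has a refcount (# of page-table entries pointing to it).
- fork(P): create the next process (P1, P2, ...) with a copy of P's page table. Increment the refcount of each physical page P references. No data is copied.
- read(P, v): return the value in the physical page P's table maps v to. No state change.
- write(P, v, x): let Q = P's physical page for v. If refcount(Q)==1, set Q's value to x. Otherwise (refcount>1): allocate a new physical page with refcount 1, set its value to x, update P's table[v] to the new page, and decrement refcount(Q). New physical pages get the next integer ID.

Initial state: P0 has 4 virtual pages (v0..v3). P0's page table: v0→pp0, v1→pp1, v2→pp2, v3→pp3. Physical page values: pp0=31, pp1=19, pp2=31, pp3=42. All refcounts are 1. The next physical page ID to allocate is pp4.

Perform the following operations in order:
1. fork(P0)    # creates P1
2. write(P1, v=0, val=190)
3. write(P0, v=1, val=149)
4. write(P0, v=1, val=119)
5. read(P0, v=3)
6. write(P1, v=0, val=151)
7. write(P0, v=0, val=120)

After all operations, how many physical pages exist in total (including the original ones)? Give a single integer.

Op 1: fork(P0) -> P1. 4 ppages; refcounts: pp0:2 pp1:2 pp2:2 pp3:2
Op 2: write(P1, v0, 190). refcount(pp0)=2>1 -> COPY to pp4. 5 ppages; refcounts: pp0:1 pp1:2 pp2:2 pp3:2 pp4:1
Op 3: write(P0, v1, 149). refcount(pp1)=2>1 -> COPY to pp5. 6 ppages; refcounts: pp0:1 pp1:1 pp2:2 pp3:2 pp4:1 pp5:1
Op 4: write(P0, v1, 119). refcount(pp5)=1 -> write in place. 6 ppages; refcounts: pp0:1 pp1:1 pp2:2 pp3:2 pp4:1 pp5:1
Op 5: read(P0, v3) -> 42. No state change.
Op 6: write(P1, v0, 151). refcount(pp4)=1 -> write in place. 6 ppages; refcounts: pp0:1 pp1:1 pp2:2 pp3:2 pp4:1 pp5:1
Op 7: write(P0, v0, 120). refcount(pp0)=1 -> write in place. 6 ppages; refcounts: pp0:1 pp1:1 pp2:2 pp3:2 pp4:1 pp5:1

Answer: 6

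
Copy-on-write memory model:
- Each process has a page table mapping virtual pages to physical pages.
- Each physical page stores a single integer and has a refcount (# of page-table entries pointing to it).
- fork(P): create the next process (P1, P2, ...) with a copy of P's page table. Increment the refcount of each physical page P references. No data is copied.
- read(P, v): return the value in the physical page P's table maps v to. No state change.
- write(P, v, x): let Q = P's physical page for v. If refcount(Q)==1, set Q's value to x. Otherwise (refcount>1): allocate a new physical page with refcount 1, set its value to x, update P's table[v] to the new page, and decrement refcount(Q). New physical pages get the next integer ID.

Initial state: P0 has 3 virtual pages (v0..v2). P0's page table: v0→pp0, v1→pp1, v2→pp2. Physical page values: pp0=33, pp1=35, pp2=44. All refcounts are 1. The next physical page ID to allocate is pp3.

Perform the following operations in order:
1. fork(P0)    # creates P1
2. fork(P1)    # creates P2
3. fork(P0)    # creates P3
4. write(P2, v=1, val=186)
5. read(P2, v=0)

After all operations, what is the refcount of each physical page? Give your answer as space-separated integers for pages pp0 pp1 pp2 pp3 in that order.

Op 1: fork(P0) -> P1. 3 ppages; refcounts: pp0:2 pp1:2 pp2:2
Op 2: fork(P1) -> P2. 3 ppages; refcounts: pp0:3 pp1:3 pp2:3
Op 3: fork(P0) -> P3. 3 ppages; refcounts: pp0:4 pp1:4 pp2:4
Op 4: write(P2, v1, 186). refcount(pp1)=4>1 -> COPY to pp3. 4 ppages; refcounts: pp0:4 pp1:3 pp2:4 pp3:1
Op 5: read(P2, v0) -> 33. No state change.

Answer: 4 3 4 1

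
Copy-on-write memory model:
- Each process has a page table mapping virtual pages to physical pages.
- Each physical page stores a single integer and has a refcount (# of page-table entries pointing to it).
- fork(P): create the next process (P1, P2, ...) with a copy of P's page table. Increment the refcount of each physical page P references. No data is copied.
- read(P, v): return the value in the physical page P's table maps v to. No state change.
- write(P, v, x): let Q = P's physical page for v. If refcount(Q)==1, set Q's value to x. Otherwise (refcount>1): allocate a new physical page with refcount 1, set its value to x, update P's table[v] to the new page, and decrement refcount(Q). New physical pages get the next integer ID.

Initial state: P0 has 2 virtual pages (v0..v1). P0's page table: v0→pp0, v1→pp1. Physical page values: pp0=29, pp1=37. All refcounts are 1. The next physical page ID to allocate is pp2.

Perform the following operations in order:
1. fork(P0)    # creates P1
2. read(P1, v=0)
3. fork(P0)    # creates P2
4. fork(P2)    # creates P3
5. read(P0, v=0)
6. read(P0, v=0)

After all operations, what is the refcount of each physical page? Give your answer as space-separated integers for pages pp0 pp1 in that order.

Answer: 4 4

Derivation:
Op 1: fork(P0) -> P1. 2 ppages; refcounts: pp0:2 pp1:2
Op 2: read(P1, v0) -> 29. No state change.
Op 3: fork(P0) -> P2. 2 ppages; refcounts: pp0:3 pp1:3
Op 4: fork(P2) -> P3. 2 ppages; refcounts: pp0:4 pp1:4
Op 5: read(P0, v0) -> 29. No state change.
Op 6: read(P0, v0) -> 29. No state change.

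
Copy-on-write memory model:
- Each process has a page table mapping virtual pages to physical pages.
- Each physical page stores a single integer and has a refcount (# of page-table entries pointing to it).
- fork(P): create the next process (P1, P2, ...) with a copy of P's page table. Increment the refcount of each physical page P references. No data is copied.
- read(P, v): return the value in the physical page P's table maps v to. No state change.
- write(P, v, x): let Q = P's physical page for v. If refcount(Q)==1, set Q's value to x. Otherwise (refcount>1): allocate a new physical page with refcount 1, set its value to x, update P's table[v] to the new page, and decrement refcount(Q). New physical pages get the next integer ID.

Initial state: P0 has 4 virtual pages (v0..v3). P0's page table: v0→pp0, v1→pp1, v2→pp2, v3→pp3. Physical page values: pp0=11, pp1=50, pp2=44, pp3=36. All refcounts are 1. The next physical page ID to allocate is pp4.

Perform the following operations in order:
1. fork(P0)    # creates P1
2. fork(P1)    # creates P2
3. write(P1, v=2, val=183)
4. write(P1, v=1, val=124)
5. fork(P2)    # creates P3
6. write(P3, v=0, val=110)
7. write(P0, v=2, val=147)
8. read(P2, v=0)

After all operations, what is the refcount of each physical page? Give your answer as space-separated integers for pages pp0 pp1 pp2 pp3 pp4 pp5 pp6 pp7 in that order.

Op 1: fork(P0) -> P1. 4 ppages; refcounts: pp0:2 pp1:2 pp2:2 pp3:2
Op 2: fork(P1) -> P2. 4 ppages; refcounts: pp0:3 pp1:3 pp2:3 pp3:3
Op 3: write(P1, v2, 183). refcount(pp2)=3>1 -> COPY to pp4. 5 ppages; refcounts: pp0:3 pp1:3 pp2:2 pp3:3 pp4:1
Op 4: write(P1, v1, 124). refcount(pp1)=3>1 -> COPY to pp5. 6 ppages; refcounts: pp0:3 pp1:2 pp2:2 pp3:3 pp4:1 pp5:1
Op 5: fork(P2) -> P3. 6 ppages; refcounts: pp0:4 pp1:3 pp2:3 pp3:4 pp4:1 pp5:1
Op 6: write(P3, v0, 110). refcount(pp0)=4>1 -> COPY to pp6. 7 ppages; refcounts: pp0:3 pp1:3 pp2:3 pp3:4 pp4:1 pp5:1 pp6:1
Op 7: write(P0, v2, 147). refcount(pp2)=3>1 -> COPY to pp7. 8 ppages; refcounts: pp0:3 pp1:3 pp2:2 pp3:4 pp4:1 pp5:1 pp6:1 pp7:1
Op 8: read(P2, v0) -> 11. No state change.

Answer: 3 3 2 4 1 1 1 1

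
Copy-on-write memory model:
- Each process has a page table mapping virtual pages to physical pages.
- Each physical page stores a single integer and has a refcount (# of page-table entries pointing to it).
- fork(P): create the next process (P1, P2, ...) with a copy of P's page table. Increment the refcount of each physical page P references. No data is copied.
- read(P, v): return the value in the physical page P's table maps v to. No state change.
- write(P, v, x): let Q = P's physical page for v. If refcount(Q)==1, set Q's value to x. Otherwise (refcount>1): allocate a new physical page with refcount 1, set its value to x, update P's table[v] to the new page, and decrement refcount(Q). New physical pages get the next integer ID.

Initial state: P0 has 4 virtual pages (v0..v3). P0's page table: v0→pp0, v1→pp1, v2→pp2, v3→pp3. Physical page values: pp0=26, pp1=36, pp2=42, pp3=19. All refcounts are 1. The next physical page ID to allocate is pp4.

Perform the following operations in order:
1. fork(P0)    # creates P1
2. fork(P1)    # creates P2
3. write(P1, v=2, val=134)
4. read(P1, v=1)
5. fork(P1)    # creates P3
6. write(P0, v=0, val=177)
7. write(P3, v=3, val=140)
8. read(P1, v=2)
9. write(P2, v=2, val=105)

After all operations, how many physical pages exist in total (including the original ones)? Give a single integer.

Op 1: fork(P0) -> P1. 4 ppages; refcounts: pp0:2 pp1:2 pp2:2 pp3:2
Op 2: fork(P1) -> P2. 4 ppages; refcounts: pp0:3 pp1:3 pp2:3 pp3:3
Op 3: write(P1, v2, 134). refcount(pp2)=3>1 -> COPY to pp4. 5 ppages; refcounts: pp0:3 pp1:3 pp2:2 pp3:3 pp4:1
Op 4: read(P1, v1) -> 36. No state change.
Op 5: fork(P1) -> P3. 5 ppages; refcounts: pp0:4 pp1:4 pp2:2 pp3:4 pp4:2
Op 6: write(P0, v0, 177). refcount(pp0)=4>1 -> COPY to pp5. 6 ppages; refcounts: pp0:3 pp1:4 pp2:2 pp3:4 pp4:2 pp5:1
Op 7: write(P3, v3, 140). refcount(pp3)=4>1 -> COPY to pp6. 7 ppages; refcounts: pp0:3 pp1:4 pp2:2 pp3:3 pp4:2 pp5:1 pp6:1
Op 8: read(P1, v2) -> 134. No state change.
Op 9: write(P2, v2, 105). refcount(pp2)=2>1 -> COPY to pp7. 8 ppages; refcounts: pp0:3 pp1:4 pp2:1 pp3:3 pp4:2 pp5:1 pp6:1 pp7:1

Answer: 8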